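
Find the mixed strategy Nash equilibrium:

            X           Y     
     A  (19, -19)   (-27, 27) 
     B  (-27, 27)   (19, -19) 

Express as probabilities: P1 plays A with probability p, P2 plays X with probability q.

p = 0.5, q = 0.5

Work:
Find probabilities that make opponent indifferent:
P2 chooses q to make P1 indifferent between A and B
P1 chooses p to make P2 indifferent between X and Y
Mixed NE: P1 plays (A: 0.5, B: 0.5), P2 plays (X: 0.5, Y: 0.5)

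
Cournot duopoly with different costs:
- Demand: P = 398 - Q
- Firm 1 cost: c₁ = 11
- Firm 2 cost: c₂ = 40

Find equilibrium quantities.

q₁* = 138.67, q₂* = 109.67

Work:
Reaction: q₁ = (398 - 11 - q₂)/2
Reaction: q₂ = (398 - 40 - q₁)/2
Solve simultaneously:
q₁* = (398 - 2×11 + 40)/3 = 138.67
q₂* = (398 - 2×40 + 11)/3 = 109.67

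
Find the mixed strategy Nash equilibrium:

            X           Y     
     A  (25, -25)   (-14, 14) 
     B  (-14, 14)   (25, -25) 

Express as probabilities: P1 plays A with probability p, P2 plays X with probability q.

p = 0.5, q = 0.5

Work:
Find probabilities that make opponent indifferent:
P2 chooses q to make P1 indifferent between A and B
P1 chooses p to make P2 indifferent between X and Y
Mixed NE: P1 plays (A: 0.5, B: 0.5), P2 plays (X: 0.5, Y: 0.5)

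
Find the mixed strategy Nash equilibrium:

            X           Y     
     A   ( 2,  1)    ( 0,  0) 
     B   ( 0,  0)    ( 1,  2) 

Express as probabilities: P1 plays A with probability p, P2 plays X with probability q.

p = 0.6667, q = 0.3333

Work:
Find probabilities that make opponent indifferent:
P2 chooses q to make P1 indifferent between A and B
P1 chooses p to make P2 indifferent between X and Y
Mixed NE: P1 plays (A: 0.6667, B: 0.3333), P2 plays (X: 0.3333, Y: 0.6667)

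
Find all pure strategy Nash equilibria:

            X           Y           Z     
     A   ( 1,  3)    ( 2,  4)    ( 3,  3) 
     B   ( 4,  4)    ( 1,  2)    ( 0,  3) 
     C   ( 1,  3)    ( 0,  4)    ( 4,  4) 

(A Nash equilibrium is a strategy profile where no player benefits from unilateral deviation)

Nash equilibrium: (A, Y), (B, X), (C, Z)

Work:
Best responses:
  P1 vs X: payoffs [1, 4, 1] → best response B (payoff 4)
  P1 vs Y: payoffs [2, 1, 0] → best response A (payoff 2)
  P1 vs Z: payoffs [3, 0, 4] → best response C (payoff 4)
  P2 vs A: payoffs [3, 4, 3] → best response Y (payoff 4)
  P2 vs B: payoffs [4, 2, 3] → best response X (payoff 4)
  P2 vs C: payoffs [3, 4, 4] → best response Y/Z (payoff 4)
Mutual best responses: (A,Y), (B,X), (C,Z) → Nash equilibria.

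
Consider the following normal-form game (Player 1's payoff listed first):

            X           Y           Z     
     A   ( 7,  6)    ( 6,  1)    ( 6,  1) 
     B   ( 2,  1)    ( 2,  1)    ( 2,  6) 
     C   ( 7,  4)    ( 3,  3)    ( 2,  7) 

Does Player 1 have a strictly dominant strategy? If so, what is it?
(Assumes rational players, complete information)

No strictly dominant strategy exists for Player 1

Work:
A strategy strictly dominates another if it gives a strictly higher payoff against every opponent action. Compare each pair of P1's strategies column-by-column:
  A vs B: [7 vs 2, 6 vs 2, 6 vs 2] → A strictly dominates B
  A vs C: [7 vs 7, 6 vs 3, 6 vs 2] → A does not strictly dominate C (column X: 7 ≤ 7)
  B vs A: [2 vs 7, 2 vs 6, 2 vs 6] → B does not strictly dominate A (column X: 2 ≤ 7)
  B vs C: [2 vs 7, 2 vs 3, 2 vs 2] → B does not strictly dominate C (column X: 2 ≤ 7)
  C vs A: [7 vs 7, 3 vs 6, 2 vs 6] → C does not strictly dominate A (column X: 7 ≤ 7)
  C vs B: [7 vs 2, 3 vs 2, 2 vs 2] → C does not strictly dominate B (column Z: 2 ≤ 2)
No single strategy strictly dominates all others → no strictly dominant strategy.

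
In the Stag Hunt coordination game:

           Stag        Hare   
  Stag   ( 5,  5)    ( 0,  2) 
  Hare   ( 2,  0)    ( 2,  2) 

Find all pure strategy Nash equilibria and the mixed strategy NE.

Pure NE: (Stag, Stag) and (Hare, Hare); Mixed NE: p = 0.4, q = 0.4

Work:
Check pure NE:
(Stag, Stag): (5, 5) - no unilateral deviation beneficial
(Hare, Hare): (2, 2) - no unilateral deviation beneficial
Mixed NE: P1 plays Stag with p = 0.4, P2 plays Stag with q = 0.4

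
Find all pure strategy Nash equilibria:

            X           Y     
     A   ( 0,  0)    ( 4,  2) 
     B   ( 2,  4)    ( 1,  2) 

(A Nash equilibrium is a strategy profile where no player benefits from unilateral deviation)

Nash equilibrium: (A, Y), (B, X)

Work:
Best responses:
  P1 vs X: payoffs [0, 2] → best response B (payoff 2)
  P1 vs Y: payoffs [4, 1] → best response A (payoff 4)
  P2 vs A: payoffs [0, 2] → best response Y (payoff 2)
  P2 vs B: payoffs [4, 2] → best response X (payoff 4)
Mutual best responses: (A,Y), (B,X) → Nash equilibria.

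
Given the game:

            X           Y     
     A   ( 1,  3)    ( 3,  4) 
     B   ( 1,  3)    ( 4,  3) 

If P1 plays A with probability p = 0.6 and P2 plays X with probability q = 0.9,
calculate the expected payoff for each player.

E[P1] = 1.24, E[P2] = 3.06

Work:
E[P1] = p·q·π₁(A,X) + p·(1-q)·π₁(A,Y) + (1-p)·q·π₁(B,X) + (1-p)·(1-q)·π₁(B,Y)
= 0.6·0.9·1 + 0.6·0.1·3 + 0.4·0.9·1 + 0.4·0.1·4
= 1.24

E[P2] = 3.06 (similar calculation)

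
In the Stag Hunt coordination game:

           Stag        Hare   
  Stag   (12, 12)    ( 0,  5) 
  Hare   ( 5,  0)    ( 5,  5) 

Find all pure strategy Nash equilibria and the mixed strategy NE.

Pure NE: (Stag, Stag) and (Hare, Hare); Mixed NE: p = 0.4167, q = 0.4167

Work:
Check pure NE:
(Stag, Stag): (12, 12) - no unilateral deviation beneficial
(Hare, Hare): (5, 5) - no unilateral deviation beneficial
Mixed NE: P1 plays Stag with p = 0.4167, P2 plays Stag with q = 0.4167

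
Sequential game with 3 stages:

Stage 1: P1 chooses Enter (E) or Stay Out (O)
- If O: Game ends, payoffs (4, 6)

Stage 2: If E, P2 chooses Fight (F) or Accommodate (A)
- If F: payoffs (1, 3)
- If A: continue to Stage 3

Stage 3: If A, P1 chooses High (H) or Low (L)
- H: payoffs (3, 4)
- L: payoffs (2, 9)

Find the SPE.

SPE: (O, A, H); Outcome (4, 6)

Work:
Stage 3: P1 chooses H (3 vs 2)
Stage 2: P2: F->3, A->4 (anticipating H). Choose A
Stage 1: P1: O->4, E->3 (anticipating A, H). Choose O
SPE path: O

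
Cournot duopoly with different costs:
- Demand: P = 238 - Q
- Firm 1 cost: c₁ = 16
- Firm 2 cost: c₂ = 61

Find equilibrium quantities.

q₁* = 89.0, q₂* = 44.0

Work:
Reaction: q₁ = (238 - 16 - q₂)/2
Reaction: q₂ = (238 - 61 - q₁)/2
Solve simultaneously:
q₁* = (238 - 2×16 + 61)/3 = 89.0
q₂* = (238 - 2×61 + 16)/3 = 44.0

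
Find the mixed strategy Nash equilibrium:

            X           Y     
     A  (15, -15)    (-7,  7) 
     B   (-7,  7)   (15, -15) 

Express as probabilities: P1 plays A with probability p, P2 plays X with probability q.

p = 0.5, q = 0.5

Work:
Find probabilities that make opponent indifferent:
P2 chooses q to make P1 indifferent between A and B
P1 chooses p to make P2 indifferent between X and Y
Mixed NE: P1 plays (A: 0.5, B: 0.5), P2 plays (X: 0.5, Y: 0.5)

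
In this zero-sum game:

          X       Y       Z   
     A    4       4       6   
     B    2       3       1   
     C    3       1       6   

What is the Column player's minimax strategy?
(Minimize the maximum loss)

Column should play X or Y (all achieve the minimum), value = 4

Work:
Column player minimizes Row's maximum payoff:
Column X: max payoff to Row = 4
Column Y: max payoff to Row = 4
Column Z: max payoff to Row = 6
Minimum is 4, achieved by columns X, Y (tied).
Each of X or Y is a minimax strategy.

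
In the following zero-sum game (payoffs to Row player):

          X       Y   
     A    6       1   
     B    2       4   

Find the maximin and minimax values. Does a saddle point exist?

Maximin = 2, Minimax = 4, Saddle: False

Work:
Row minimums: [1, 2] → maximin = 2
Column maximums: [6, 4] → minimax = 4
No saddle point (maximin ≠ minimax). Mixed strategy needed.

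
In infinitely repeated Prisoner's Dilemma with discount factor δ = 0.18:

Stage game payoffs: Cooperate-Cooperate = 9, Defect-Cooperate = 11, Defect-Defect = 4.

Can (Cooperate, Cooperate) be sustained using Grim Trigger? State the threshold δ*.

δ* = 0.2857; since δ = 0.18 < 0.2857, cooperation cannot be sustained

Work:
For Grim Trigger:
Cooperate forever: 9/(1-δ)
Defect then punished: 11 + 4·δ/(1-δ)
Need: 9/(1-δ) ≥ 11 + 4·δ/(1-δ)
Solving: δ ≥ (T-R)/(T-P) = (11-9)/(11-4) = 0.2857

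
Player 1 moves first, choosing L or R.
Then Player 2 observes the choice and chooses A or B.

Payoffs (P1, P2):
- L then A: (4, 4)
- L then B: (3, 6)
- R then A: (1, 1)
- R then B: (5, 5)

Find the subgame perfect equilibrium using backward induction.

P1 plays R, P2 plays B after L and B after R; Payoff (5, 5)

Work:
Backward induction:
After L: P2 chooses B → P1 gets 3
After R: P2 chooses B → P1 gets 5
P1 chooses R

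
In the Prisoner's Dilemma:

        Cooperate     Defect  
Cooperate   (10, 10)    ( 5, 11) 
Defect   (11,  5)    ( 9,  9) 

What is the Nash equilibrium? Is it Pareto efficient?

(Defect, Defect) is NE; not Pareto efficient

Work:
Defect dominates Cooperate for both players:
If P2 cooperates: Defect (11) > Cooperate (10)
If P2 defects: Defect (9) > Cooperate (5)
NE: (Defect, Defect) with payoff (9, 9)
But (Cooperate, Cooperate) = (10, 10) Pareto dominates (9, 9)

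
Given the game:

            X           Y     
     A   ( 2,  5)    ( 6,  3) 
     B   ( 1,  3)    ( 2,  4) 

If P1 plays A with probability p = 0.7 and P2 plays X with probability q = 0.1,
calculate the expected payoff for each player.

E[P1] = 4.49, E[P2] = 3.41

Work:
E[P1] = p·q·π₁(A,X) + p·(1-q)·π₁(A,Y) + (1-p)·q·π₁(B,X) + (1-p)·(1-q)·π₁(B,Y)
= 0.7·0.1·2 + 0.7·0.9·6 + 0.3·0.1·1 + 0.3·0.9·2
= 4.49

E[P2] = 3.41 (similar calculation)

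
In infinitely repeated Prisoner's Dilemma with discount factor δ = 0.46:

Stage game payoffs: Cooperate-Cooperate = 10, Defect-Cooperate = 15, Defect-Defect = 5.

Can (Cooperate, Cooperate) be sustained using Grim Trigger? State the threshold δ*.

δ* = 0.5; since δ = 0.46 < 0.5, cooperation cannot be sustained

Work:
For Grim Trigger:
Cooperate forever: 10/(1-δ)
Defect then punished: 15 + 5·δ/(1-δ)
Need: 10/(1-δ) ≥ 15 + 5·δ/(1-δ)
Solving: δ ≥ (T-R)/(T-P) = (15-10)/(15-5) = 0.5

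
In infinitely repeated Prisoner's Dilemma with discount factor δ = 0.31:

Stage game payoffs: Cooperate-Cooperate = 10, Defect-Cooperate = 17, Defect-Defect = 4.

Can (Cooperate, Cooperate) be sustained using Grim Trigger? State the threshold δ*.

δ* = 0.5385; since δ = 0.31 < 0.5385, cooperation cannot be sustained

Work:
For Grim Trigger:
Cooperate forever: 10/(1-δ)
Defect then punished: 17 + 4·δ/(1-δ)
Need: 10/(1-δ) ≥ 17 + 4·δ/(1-δ)
Solving: δ ≥ (T-R)/(T-P) = (17-10)/(17-4) = 0.5385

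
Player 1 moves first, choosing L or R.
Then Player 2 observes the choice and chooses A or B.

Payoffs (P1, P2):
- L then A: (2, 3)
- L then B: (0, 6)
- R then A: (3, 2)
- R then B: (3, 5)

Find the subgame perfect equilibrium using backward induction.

P1 plays R, P2 plays B after L and B after R; Payoff (3, 5)

Work:
Backward induction:
After L: P2 chooses B → P1 gets 0
After R: P2 chooses B → P1 gets 3
P1 chooses R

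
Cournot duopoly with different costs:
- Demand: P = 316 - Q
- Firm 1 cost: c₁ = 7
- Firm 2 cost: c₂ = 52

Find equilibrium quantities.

q₁* = 118.0, q₂* = 73.0

Work:
Reaction: q₁ = (316 - 7 - q₂)/2
Reaction: q₂ = (316 - 52 - q₁)/2
Solve simultaneously:
q₁* = (316 - 2×7 + 52)/3 = 118.0
q₂* = (316 - 2×52 + 7)/3 = 73.0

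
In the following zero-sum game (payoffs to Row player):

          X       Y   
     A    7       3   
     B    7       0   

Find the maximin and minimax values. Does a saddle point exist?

Maximin = 3, Minimax = 3, Saddle: True

Work:
Row minimums: [3, 0] → maximin = 3
Column maximums: [7, 3] → minimax = 3
Saddle point exists! Game value = 3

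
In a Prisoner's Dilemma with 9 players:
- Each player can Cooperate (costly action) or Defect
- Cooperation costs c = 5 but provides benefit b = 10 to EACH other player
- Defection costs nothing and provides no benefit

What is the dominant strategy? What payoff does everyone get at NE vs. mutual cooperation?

Dominant: Defect; NE payoff = 0; Coop payoff = 75

Work:
Defect dominates (saves cost c = 5, benefit to others is external)
NE: All defect → everyone gets 0
If all cooperate: each receives (8)×10 - 5 = 75
Social dilemma: 75 > 0 but NE gives 0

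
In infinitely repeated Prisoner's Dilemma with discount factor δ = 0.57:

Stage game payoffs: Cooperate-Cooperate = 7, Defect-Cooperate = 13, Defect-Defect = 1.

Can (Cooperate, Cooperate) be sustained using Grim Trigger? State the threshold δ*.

δ* = 0.5; since δ = 0.57 ≥ 0.5, cooperation can be sustained

Work:
For Grim Trigger:
Cooperate forever: 7/(1-δ)
Defect then punished: 13 + 1·δ/(1-δ)
Need: 7/(1-δ) ≥ 13 + 1·δ/(1-δ)
Solving: δ ≥ (T-R)/(T-P) = (13-7)/(13-1) = 0.5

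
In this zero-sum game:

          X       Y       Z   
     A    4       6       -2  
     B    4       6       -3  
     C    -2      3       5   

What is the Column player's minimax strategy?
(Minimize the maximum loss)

Column should play X, value = 4

Work:
Column player minimizes Row's maximum payoff:
Column X: max payoff to Row = 4
Column Y: max payoff to Row = 6
Column Z: max payoff to Row = 5
Minimum is 4, achieved by column X.
Minimax strategy: X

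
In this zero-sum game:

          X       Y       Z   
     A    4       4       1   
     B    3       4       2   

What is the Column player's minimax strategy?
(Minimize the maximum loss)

Column should play Z, value = 2

Work:
Column player minimizes Row's maximum payoff:
Column X: max payoff to Row = 4
Column Y: max payoff to Row = 4
Column Z: max payoff to Row = 2
Minimum is 2, achieved by column Z.
Minimax strategy: Z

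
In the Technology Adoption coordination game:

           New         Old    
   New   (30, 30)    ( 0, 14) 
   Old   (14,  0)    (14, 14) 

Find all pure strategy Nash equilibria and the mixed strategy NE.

Pure NE: (New, New) and (Old, Old); Mixed NE: p = 0.4667, q = 0.4667

Work:
Check pure NE:
(New, New): (30, 30) - no unilateral deviation beneficial
(Old, Old): (14, 14) - no unilateral deviation beneficial
Mixed NE: P1 plays New with p = 0.4667, P2 plays New with q = 0.4667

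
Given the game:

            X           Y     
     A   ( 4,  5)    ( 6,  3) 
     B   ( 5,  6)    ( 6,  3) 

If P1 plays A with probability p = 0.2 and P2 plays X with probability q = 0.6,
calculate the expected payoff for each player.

E[P1] = 5.28, E[P2] = 4.68

Work:
E[P1] = p·q·π₁(A,X) + p·(1-q)·π₁(A,Y) + (1-p)·q·π₁(B,X) + (1-p)·(1-q)·π₁(B,Y)
= 0.2·0.6·4 + 0.2·0.4·6 + 0.8·0.6·5 + 0.8·0.4·6
= 5.28

E[P2] = 4.68 (similar calculation)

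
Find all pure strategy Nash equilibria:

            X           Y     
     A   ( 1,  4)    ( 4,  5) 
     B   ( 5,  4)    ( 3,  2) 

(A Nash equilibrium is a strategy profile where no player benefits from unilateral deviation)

Nash equilibrium: (A, Y), (B, X)

Work:
Best responses:
  P1 vs X: payoffs [1, 5] → best response B (payoff 5)
  P1 vs Y: payoffs [4, 3] → best response A (payoff 4)
  P2 vs A: payoffs [4, 5] → best response Y (payoff 5)
  P2 vs B: payoffs [4, 2] → best response X (payoff 4)
Mutual best responses: (A,Y), (B,X) → Nash equilibria.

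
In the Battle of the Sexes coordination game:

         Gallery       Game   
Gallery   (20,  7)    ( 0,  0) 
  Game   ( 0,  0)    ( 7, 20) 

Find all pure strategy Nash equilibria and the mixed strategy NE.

Pure NE: (Gallery, Gallery) and (Game, Game); Mixed NE: p = 0.7407, q = 0.2593

Work:
Check pure NE:
(Gallery, Gallery): (20, 7) - no unilateral deviation beneficial
(Game, Game): (7, 20) - no unilateral deviation beneficial
Mixed NE: P1 plays Gallery with p = 0.7407, P2 plays Gallery with q = 0.2593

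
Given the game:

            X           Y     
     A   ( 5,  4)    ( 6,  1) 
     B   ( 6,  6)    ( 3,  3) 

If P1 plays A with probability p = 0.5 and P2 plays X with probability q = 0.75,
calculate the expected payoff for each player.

E[P1] = 5.25, E[P2] = 4.25

Work:
E[P1] = p·q·π₁(A,X) + p·(1-q)·π₁(A,Y) + (1-p)·q·π₁(B,X) + (1-p)·(1-q)·π₁(B,Y)
= 0.5·0.75·5 + 0.5·0.25·6 + 0.5·0.75·6 + 0.5·0.25·3
= 5.25

E[P2] = 4.25 (similar calculation)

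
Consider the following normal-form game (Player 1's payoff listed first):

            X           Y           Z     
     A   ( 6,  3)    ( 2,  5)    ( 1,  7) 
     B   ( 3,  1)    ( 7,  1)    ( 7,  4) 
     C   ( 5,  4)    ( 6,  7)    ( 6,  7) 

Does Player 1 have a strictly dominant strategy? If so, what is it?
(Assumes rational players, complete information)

No strictly dominant strategy exists for Player 1

Work:
A strategy strictly dominates another if it gives a strictly higher payoff against every opponent action. Compare each pair of P1's strategies column-by-column:
  A vs B: [6 vs 3, 2 vs 7, 1 vs 7] → A does not strictly dominate B (column Y: 2 ≤ 7)
  A vs C: [6 vs 5, 2 vs 6, 1 vs 6] → A does not strictly dominate C (column Y: 2 ≤ 6)
  B vs A: [3 vs 6, 7 vs 2, 7 vs 1] → B does not strictly dominate A (column X: 3 ≤ 6)
  B vs C: [3 vs 5, 7 vs 6, 7 vs 6] → B does not strictly dominate C (column X: 3 ≤ 5)
  C vs A: [5 vs 6, 6 vs 2, 6 vs 1] → C does not strictly dominate A (column X: 5 ≤ 6)
  C vs B: [5 vs 3, 6 vs 7, 6 vs 7] → C does not strictly dominate B (column Y: 6 ≤ 7)
No single strategy strictly dominates all others → no strictly dominant strategy.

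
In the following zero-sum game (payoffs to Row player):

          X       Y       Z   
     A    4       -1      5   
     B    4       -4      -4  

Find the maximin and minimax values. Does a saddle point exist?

Maximin = -1, Minimax = -1, Saddle: True

Work:
Row minimums: [-1, -4] → maximin = -1
Column maximums: [4, -1, 5] → minimax = -1
Saddle point exists! Game value = -1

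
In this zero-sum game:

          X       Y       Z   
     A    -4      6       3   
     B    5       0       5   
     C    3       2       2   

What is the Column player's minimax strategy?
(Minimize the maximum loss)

Column should play X or Z (all achieve the minimum), value = 5

Work:
Column player minimizes Row's maximum payoff:
Column X: max payoff to Row = 5
Column Y: max payoff to Row = 6
Column Z: max payoff to Row = 5
Minimum is 5, achieved by columns X, Z (tied).
Each of X or Z is a minimax strategy.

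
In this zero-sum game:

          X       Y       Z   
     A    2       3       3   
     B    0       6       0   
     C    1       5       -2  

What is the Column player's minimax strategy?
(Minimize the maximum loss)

Column should play X, value = 2

Work:
Column player minimizes Row's maximum payoff:
Column X: max payoff to Row = 2
Column Y: max payoff to Row = 6
Column Z: max payoff to Row = 3
Minimum is 2, achieved by column X.
Minimax strategy: X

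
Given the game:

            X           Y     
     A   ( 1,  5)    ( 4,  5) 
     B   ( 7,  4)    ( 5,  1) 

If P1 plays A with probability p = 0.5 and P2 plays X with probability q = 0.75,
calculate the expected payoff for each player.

E[P1] = 4.125, E[P2] = 4.125

Work:
E[P1] = p·q·π₁(A,X) + p·(1-q)·π₁(A,Y) + (1-p)·q·π₁(B,X) + (1-p)·(1-q)·π₁(B,Y)
= 0.5·0.75·1 + 0.5·0.25·4 + 0.5·0.75·7 + 0.5·0.25·5
= 4.125

E[P2] = 4.125 (similar calculation)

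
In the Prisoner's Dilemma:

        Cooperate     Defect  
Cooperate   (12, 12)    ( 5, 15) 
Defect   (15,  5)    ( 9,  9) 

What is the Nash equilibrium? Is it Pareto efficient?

(Defect, Defect) is NE; not Pareto efficient

Work:
Defect dominates Cooperate for both players:
If P2 cooperates: Defect (15) > Cooperate (12)
If P2 defects: Defect (9) > Cooperate (5)
NE: (Defect, Defect) with payoff (9, 9)
But (Cooperate, Cooperate) = (12, 12) Pareto dominates (9, 9)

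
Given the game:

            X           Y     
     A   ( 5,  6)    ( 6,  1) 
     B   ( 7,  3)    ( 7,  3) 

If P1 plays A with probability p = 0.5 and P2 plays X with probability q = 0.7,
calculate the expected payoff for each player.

E[P1] = 6.15, E[P2] = 3.75

Work:
E[P1] = p·q·π₁(A,X) + p·(1-q)·π₁(A,Y) + (1-p)·q·π₁(B,X) + (1-p)·(1-q)·π₁(B,Y)
= 0.5·0.7·5 + 0.5·0.3·6 + 0.5·0.7·7 + 0.5·0.3·7
= 6.15

E[P2] = 3.75 (similar calculation)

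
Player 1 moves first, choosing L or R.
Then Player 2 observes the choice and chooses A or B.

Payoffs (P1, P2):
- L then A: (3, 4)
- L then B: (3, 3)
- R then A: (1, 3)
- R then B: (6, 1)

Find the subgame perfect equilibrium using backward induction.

P1 plays L, P2 plays A after L and A after R; Payoff (3, 4)

Work:
Backward induction:
After L: P2 chooses A → P1 gets 3
After R: P2 chooses A → P1 gets 1
P1 chooses L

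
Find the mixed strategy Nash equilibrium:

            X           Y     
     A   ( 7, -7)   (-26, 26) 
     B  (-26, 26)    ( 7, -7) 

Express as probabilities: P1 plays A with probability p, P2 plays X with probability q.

p = 0.5, q = 0.5

Work:
Find probabilities that make opponent indifferent:
P2 chooses q to make P1 indifferent between A and B
P1 chooses p to make P2 indifferent between X and Y
Mixed NE: P1 plays (A: 0.5, B: 0.5), P2 plays (X: 0.5, Y: 0.5)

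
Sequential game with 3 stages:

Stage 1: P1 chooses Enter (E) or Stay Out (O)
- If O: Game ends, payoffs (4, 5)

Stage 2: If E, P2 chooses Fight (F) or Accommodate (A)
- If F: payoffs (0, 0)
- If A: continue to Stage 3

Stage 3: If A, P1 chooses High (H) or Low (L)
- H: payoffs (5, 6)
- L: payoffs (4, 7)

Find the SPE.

SPE: (E, A, H); Outcome (5, 6)

Work:
Stage 3: P1 chooses H (5 vs 4)
Stage 2: P2: F->0, A->6 (anticipating H). Choose A
Stage 1: P1: O->4, E->5 (anticipating A, H). Choose E
SPE path: E -> A -> H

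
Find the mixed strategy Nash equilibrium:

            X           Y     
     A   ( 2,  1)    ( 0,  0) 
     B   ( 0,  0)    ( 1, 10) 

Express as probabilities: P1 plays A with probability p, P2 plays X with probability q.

p = 0.9091, q = 0.3333

Work:
Find probabilities that make opponent indifferent:
P2 chooses q to make P1 indifferent between A and B
P1 chooses p to make P2 indifferent between X and Y
Mixed NE: P1 plays (A: 0.9091, B: 0.0909), P2 plays (X: 0.3333, Y: 0.6667)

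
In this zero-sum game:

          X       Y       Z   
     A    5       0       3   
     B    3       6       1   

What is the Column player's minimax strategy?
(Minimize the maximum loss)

Column should play Z, value = 3

Work:
Column player minimizes Row's maximum payoff:
Column X: max payoff to Row = 5
Column Y: max payoff to Row = 6
Column Z: max payoff to Row = 3
Minimum is 3, achieved by column Z.
Minimax strategy: Z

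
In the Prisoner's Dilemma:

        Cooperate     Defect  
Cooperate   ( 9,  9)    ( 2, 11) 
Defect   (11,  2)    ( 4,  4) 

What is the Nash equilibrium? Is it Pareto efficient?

(Defect, Defect) is NE; not Pareto efficient

Work:
Defect dominates Cooperate for both players:
If P2 cooperates: Defect (11) > Cooperate (9)
If P2 defects: Defect (4) > Cooperate (2)
NE: (Defect, Defect) with payoff (4, 4)
But (Cooperate, Cooperate) = (9, 9) Pareto dominates (4, 4)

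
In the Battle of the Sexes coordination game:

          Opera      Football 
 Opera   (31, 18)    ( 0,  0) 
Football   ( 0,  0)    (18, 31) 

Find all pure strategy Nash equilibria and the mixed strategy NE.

Pure NE: (Opera, Opera) and (Football, Football); Mixed NE: p = 0.6327, q = 0.3673

Work:
Check pure NE:
(Opera, Opera): (31, 18) - no unilateral deviation beneficial
(Football, Football): (18, 31) - no unilateral deviation beneficial
Mixed NE: P1 plays Opera with p = 0.6327, P2 plays Opera with q = 0.3673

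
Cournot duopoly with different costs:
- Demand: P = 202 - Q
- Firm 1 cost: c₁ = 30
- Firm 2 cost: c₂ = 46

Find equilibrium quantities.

q₁* = 62.67, q₂* = 46.67

Work:
Reaction: q₁ = (202 - 30 - q₂)/2
Reaction: q₂ = (202 - 46 - q₁)/2
Solve simultaneously:
q₁* = (202 - 2×30 + 46)/3 = 62.67
q₂* = (202 - 2×46 + 30)/3 = 46.67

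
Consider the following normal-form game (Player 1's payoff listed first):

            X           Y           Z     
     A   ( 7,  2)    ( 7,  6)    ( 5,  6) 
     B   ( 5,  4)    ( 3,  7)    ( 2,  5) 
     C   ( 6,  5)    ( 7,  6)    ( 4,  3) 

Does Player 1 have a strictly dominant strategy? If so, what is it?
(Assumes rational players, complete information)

No strictly dominant strategy exists for Player 1

Work:
A strategy strictly dominates another if it gives a strictly higher payoff against every opponent action. Compare each pair of P1's strategies column-by-column:
  A vs B: [7 vs 5, 7 vs 3, 5 vs 2] → A strictly dominates B
  A vs C: [7 vs 6, 7 vs 7, 5 vs 4] → A does not strictly dominate C (column Y: 7 ≤ 7)
  B vs A: [5 vs 7, 3 vs 7, 2 vs 5] → B does not strictly dominate A (column X: 5 ≤ 7)
  B vs C: [5 vs 6, 3 vs 7, 2 vs 4] → B does not strictly dominate C (column X: 5 ≤ 6)
  C vs A: [6 vs 7, 7 vs 7, 4 vs 5] → C does not strictly dominate A (column X: 6 ≤ 7)
  C vs B: [6 vs 5, 7 vs 3, 4 vs 2] → C strictly dominates B
No single strategy strictly dominates all others → no strictly dominant strategy.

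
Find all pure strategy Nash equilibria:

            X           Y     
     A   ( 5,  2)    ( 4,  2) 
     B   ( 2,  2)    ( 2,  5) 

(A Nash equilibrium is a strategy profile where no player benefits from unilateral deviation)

Nash equilibrium: (A, X), (A, Y)

Work:
Best responses:
  P1 vs X: payoffs [5, 2] → best response A (payoff 5)
  P1 vs Y: payoffs [4, 2] → best response A (payoff 4)
  P2 vs A: payoffs [2, 2] → best response X/Y (payoff 2)
  P2 vs B: payoffs [2, 5] → best response Y (payoff 5)
Mutual best responses: (A,X), (A,Y) → Nash equilibria.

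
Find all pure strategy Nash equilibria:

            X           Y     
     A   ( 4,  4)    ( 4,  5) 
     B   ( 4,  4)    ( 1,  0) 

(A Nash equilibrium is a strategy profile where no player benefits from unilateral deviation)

Nash equilibrium: (A, Y), (B, X)

Work:
Best responses:
  P1 vs X: payoffs [4, 4] → best response A/B (payoff 4)
  P1 vs Y: payoffs [4, 1] → best response A (payoff 4)
  P2 vs A: payoffs [4, 5] → best response Y (payoff 5)
  P2 vs B: payoffs [4, 0] → best response X (payoff 4)
Mutual best responses: (A,Y), (B,X) → Nash equilibria.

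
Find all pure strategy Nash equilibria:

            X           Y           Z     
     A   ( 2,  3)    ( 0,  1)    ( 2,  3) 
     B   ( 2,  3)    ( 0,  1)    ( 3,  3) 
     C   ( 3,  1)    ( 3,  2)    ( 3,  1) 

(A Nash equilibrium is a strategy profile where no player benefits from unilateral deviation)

Nash equilibrium: (B, Z), (C, Y)

Work:
Best responses:
  P1 vs X: payoffs [2, 2, 3] → best response C (payoff 3)
  P1 vs Y: payoffs [0, 0, 3] → best response C (payoff 3)
  P1 vs Z: payoffs [2, 3, 3] → best response B/C (payoff 3)
  P2 vs A: payoffs [3, 1, 3] → best response X/Z (payoff 3)
  P2 vs B: payoffs [3, 1, 3] → best response X/Z (payoff 3)
  P2 vs C: payoffs [1, 2, 1] → best response Y (payoff 2)
Mutual best responses: (B,Z), (C,Y) → Nash equilibria.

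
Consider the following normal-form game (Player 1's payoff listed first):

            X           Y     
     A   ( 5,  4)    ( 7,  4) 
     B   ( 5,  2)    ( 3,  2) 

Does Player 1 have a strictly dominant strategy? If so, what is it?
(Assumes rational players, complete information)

No strictly dominant strategy exists for Player 1

Work:
A strategy strictly dominates another if it gives a strictly higher payoff against every opponent action. Compare each pair of P1's strategies column-by-column:
  A vs B: [5 vs 5, 7 vs 3] → A does not strictly dominate B (column X: 5 ≤ 5)
  B vs A: [5 vs 5, 3 vs 7] → B does not strictly dominate A (column X: 5 ≤ 5)
No single strategy strictly dominates all others → no strictly dominant strategy.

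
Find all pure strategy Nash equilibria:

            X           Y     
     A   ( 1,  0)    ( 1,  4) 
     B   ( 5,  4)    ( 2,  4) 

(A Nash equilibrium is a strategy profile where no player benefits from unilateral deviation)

Nash equilibrium: (B, X), (B, Y)

Work:
Best responses:
  P1 vs X: payoffs [1, 5] → best response B (payoff 5)
  P1 vs Y: payoffs [1, 2] → best response B (payoff 2)
  P2 vs A: payoffs [0, 4] → best response Y (payoff 4)
  P2 vs B: payoffs [4, 4] → best response X/Y (payoff 4)
Mutual best responses: (B,X), (B,Y) → Nash equilibria.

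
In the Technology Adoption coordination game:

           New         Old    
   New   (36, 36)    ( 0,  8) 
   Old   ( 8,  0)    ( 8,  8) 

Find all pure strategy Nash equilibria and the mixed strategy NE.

Pure NE: (New, New) and (Old, Old); Mixed NE: p = 0.2222, q = 0.2222

Work:
Check pure NE:
(New, New): (36, 36) - no unilateral deviation beneficial
(Old, Old): (8, 8) - no unilateral deviation beneficial
Mixed NE: P1 plays New with p = 0.2222, P2 plays New with q = 0.2222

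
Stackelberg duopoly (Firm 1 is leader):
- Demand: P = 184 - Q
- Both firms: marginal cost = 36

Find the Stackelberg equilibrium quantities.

q₁* (leader) = 74.0, q₂* (follower) = 37.0

Work:
Follower's reaction: q₂ = (a - c - q₁)/2
Leader substitutes: π₁ = q₁·(a - q₁ - (a-c-q₁)/2 - c)
FOC: q₁* = (184 - 36)/2 = 74.00
Then: q₂* = (184 - 36 - 74.0)/2 = 37.00
Leader has first-mover advantage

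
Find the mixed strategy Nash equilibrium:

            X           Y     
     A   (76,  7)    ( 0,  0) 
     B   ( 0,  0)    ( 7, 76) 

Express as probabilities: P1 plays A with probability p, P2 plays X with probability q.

p = 0.9157, q = 0.0843

Work:
Find probabilities that make opponent indifferent:
P2 chooses q to make P1 indifferent between A and B
P1 chooses p to make P2 indifferent between X and Y
Mixed NE: P1 plays (A: 0.9157, B: 0.0843), P2 plays (X: 0.0843, Y: 0.9157)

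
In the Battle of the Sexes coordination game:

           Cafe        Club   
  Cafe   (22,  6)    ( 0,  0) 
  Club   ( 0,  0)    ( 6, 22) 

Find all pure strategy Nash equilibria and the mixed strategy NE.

Pure NE: (Cafe, Cafe) and (Club, Club); Mixed NE: p = 0.7857, q = 0.2143

Work:
Check pure NE:
(Cafe, Cafe): (22, 6) - no unilateral deviation beneficial
(Club, Club): (6, 22) - no unilateral deviation beneficial
Mixed NE: P1 plays Cafe with p = 0.7857, P2 plays Cafe with q = 0.2143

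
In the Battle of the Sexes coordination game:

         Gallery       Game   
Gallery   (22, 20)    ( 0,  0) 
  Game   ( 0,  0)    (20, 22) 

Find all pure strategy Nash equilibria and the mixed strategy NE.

Pure NE: (Gallery, Gallery) and (Game, Game); Mixed NE: p = 0.5238, q = 0.4762

Work:
Check pure NE:
(Gallery, Gallery): (22, 20) - no unilateral deviation beneficial
(Game, Game): (20, 22) - no unilateral deviation beneficial
Mixed NE: P1 plays Gallery with p = 0.5238, P2 plays Gallery with q = 0.4762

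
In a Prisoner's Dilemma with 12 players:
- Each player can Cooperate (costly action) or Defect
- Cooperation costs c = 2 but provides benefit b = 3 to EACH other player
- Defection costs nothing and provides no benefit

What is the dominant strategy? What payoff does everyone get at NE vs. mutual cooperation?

Dominant: Defect; NE payoff = 0; Coop payoff = 31

Work:
Defect dominates (saves cost c = 2, benefit to others is external)
NE: All defect → everyone gets 0
If all cooperate: each receives (11)×3 - 2 = 31
Social dilemma: 31 > 0 but NE gives 0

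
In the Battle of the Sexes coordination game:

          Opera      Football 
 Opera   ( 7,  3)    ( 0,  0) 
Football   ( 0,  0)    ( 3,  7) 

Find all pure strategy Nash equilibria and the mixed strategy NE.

Pure NE: (Opera, Opera) and (Football, Football); Mixed NE: p = 0.7, q = 0.3

Work:
Check pure NE:
(Opera, Opera): (7, 3) - no unilateral deviation beneficial
(Football, Football): (3, 7) - no unilateral deviation beneficial
Mixed NE: P1 plays Opera with p = 0.7, P2 plays Opera with q = 0.3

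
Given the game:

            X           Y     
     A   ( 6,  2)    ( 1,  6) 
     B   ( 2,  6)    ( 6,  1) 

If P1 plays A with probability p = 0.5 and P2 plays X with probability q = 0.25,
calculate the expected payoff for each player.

E[P1] = 3.625, E[P2] = 3.625

Work:
E[P1] = p·q·π₁(A,X) + p·(1-q)·π₁(A,Y) + (1-p)·q·π₁(B,X) + (1-p)·(1-q)·π₁(B,Y)
= 0.5·0.25·6 + 0.5·0.75·1 + 0.5·0.25·2 + 0.5·0.75·6
= 3.625

E[P2] = 3.625 (similar calculation)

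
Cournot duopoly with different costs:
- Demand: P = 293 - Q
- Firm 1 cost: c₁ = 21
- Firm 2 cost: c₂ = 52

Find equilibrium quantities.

q₁* = 101.0, q₂* = 70.0

Work:
Reaction: q₁ = (293 - 21 - q₂)/2
Reaction: q₂ = (293 - 52 - q₁)/2
Solve simultaneously:
q₁* = (293 - 2×21 + 52)/3 = 101.0
q₂* = (293 - 2×52 + 21)/3 = 70.0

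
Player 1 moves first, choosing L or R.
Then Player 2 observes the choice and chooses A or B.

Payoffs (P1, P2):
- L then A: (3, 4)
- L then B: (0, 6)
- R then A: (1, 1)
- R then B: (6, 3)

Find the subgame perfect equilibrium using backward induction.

P1 plays R, P2 plays B after L and B after R; Payoff (6, 3)

Work:
Backward induction:
After L: P2 chooses B → P1 gets 0
After R: P2 chooses B → P1 gets 6
P1 chooses R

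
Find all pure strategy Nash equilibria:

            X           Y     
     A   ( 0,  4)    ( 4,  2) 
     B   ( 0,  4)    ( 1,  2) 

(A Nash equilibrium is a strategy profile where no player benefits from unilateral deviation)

Nash equilibrium: (A, X), (B, X)

Work:
Best responses:
  P1 vs X: payoffs [0, 0] → best response A/B (payoff 0)
  P1 vs Y: payoffs [4, 1] → best response A (payoff 4)
  P2 vs A: payoffs [4, 2] → best response X (payoff 4)
  P2 vs B: payoffs [4, 2] → best response X (payoff 4)
Mutual best responses: (A,X), (B,X) → Nash equilibria.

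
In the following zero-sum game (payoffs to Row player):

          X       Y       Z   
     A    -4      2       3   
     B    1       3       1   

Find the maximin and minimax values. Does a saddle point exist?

Maximin = 1, Minimax = 1, Saddle: True

Work:
Row minimums: [-4, 1] → maximin = 1
Column maximums: [1, 3, 3] → minimax = 1
Saddle point exists! Game value = 1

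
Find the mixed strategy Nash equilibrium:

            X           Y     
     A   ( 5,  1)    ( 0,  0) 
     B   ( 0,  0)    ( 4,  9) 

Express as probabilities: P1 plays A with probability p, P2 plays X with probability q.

p = 0.9, q = 0.4444

Work:
Find probabilities that make opponent indifferent:
P2 chooses q to make P1 indifferent between A and B
P1 chooses p to make P2 indifferent between X and Y
Mixed NE: P1 plays (A: 0.9, B: 0.1), P2 plays (X: 0.4444, Y: 0.5556)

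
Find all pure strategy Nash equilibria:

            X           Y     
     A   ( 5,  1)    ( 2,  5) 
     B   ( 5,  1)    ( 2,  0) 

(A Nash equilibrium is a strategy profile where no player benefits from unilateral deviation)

Nash equilibrium: (A, Y), (B, X)

Work:
Best responses:
  P1 vs X: payoffs [5, 5] → best response A/B (payoff 5)
  P1 vs Y: payoffs [2, 2] → best response A/B (payoff 2)
  P2 vs A: payoffs [1, 5] → best response Y (payoff 5)
  P2 vs B: payoffs [1, 0] → best response X (payoff 1)
Mutual best responses: (A,Y), (B,X) → Nash equilibria.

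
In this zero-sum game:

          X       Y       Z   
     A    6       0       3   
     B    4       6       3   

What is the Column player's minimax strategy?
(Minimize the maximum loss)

Column should play Z, value = 3

Work:
Column player minimizes Row's maximum payoff:
Column X: max payoff to Row = 6
Column Y: max payoff to Row = 6
Column Z: max payoff to Row = 3
Minimum is 3, achieved by column Z.
Minimax strategy: Z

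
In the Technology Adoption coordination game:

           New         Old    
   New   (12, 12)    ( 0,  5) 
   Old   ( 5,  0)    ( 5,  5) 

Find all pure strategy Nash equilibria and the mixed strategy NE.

Pure NE: (New, New) and (Old, Old); Mixed NE: p = 0.4167, q = 0.4167

Work:
Check pure NE:
(New, New): (12, 12) - no unilateral deviation beneficial
(Old, Old): (5, 5) - no unilateral deviation beneficial
Mixed NE: P1 plays New with p = 0.4167, P2 plays New with q = 0.4167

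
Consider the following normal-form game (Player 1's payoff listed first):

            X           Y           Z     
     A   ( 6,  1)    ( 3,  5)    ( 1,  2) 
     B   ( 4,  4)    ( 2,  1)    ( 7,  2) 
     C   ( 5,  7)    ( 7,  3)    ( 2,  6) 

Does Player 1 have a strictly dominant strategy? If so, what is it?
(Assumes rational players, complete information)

No strictly dominant strategy exists for Player 1

Work:
A strategy strictly dominates another if it gives a strictly higher payoff against every opponent action. Compare each pair of P1's strategies column-by-column:
  A vs B: [6 vs 4, 3 vs 2, 1 vs 7] → A does not strictly dominate B (column Z: 1 ≤ 7)
  A vs C: [6 vs 5, 3 vs 7, 1 vs 2] → A does not strictly dominate C (column Y: 3 ≤ 7)
  B vs A: [4 vs 6, 2 vs 3, 7 vs 1] → B does not strictly dominate A (column X: 4 ≤ 6)
  B vs C: [4 vs 5, 2 vs 7, 7 vs 2] → B does not strictly dominate C (column X: 4 ≤ 5)
  C vs A: [5 vs 6, 7 vs 3, 2 vs 1] → C does not strictly dominate A (column X: 5 ≤ 6)
  C vs B: [5 vs 4, 7 vs 2, 2 vs 7] → C does not strictly dominate B (column Z: 2 ≤ 7)
No single strategy strictly dominates all others → no strictly dominant strategy.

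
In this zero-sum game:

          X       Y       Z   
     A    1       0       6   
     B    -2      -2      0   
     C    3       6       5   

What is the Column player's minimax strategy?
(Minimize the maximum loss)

Column should play X, value = 3

Work:
Column player minimizes Row's maximum payoff:
Column X: max payoff to Row = 3
Column Y: max payoff to Row = 6
Column Z: max payoff to Row = 6
Minimum is 3, achieved by column X.
Minimax strategy: X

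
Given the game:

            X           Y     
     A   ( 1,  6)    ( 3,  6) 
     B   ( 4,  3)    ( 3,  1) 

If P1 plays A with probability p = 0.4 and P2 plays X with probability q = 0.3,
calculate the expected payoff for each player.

E[P1] = 2.94, E[P2] = 3.36

Work:
E[P1] = p·q·π₁(A,X) + p·(1-q)·π₁(A,Y) + (1-p)·q·π₁(B,X) + (1-p)·(1-q)·π₁(B,Y)
= 0.4·0.3·1 + 0.4·0.7·3 + 0.6·0.3·4 + 0.6·0.7·3
= 2.94

E[P2] = 3.36 (similar calculation)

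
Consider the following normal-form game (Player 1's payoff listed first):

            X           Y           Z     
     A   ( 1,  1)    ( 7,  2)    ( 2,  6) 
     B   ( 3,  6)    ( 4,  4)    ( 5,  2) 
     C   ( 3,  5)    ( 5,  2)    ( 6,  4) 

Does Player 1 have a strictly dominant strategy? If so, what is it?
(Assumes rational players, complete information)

No strictly dominant strategy exists for Player 1

Work:
A strategy strictly dominates another if it gives a strictly higher payoff against every opponent action. Compare each pair of P1's strategies column-by-column:
  A vs B: [1 vs 3, 7 vs 4, 2 vs 5] → A does not strictly dominate B (column X: 1 ≤ 3)
  A vs C: [1 vs 3, 7 vs 5, 2 vs 6] → A does not strictly dominate C (column X: 1 ≤ 3)
  B vs A: [3 vs 1, 4 vs 7, 5 vs 2] → B does not strictly dominate A (column Y: 4 ≤ 7)
  B vs C: [3 vs 3, 4 vs 5, 5 vs 6] → B does not strictly dominate C (column X: 3 ≤ 3)
  C vs A: [3 vs 1, 5 vs 7, 6 vs 2] → C does not strictly dominate A (column Y: 5 ≤ 7)
  C vs B: [3 vs 3, 5 vs 4, 6 vs 5] → C does not strictly dominate B (column X: 3 ≤ 3)
No single strategy strictly dominates all others → no strictly dominant strategy.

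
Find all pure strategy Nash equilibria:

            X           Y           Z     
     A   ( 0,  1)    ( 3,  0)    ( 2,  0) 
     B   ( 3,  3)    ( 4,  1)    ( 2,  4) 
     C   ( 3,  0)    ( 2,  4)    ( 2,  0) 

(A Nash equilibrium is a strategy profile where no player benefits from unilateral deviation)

Nash equilibrium: (B, Z)

Work:
Best responses:
  P1 vs X: payoffs [0, 3, 3] → best response B/C (payoff 3)
  P1 vs Y: payoffs [3, 4, 2] → best response B (payoff 4)
  P1 vs Z: payoffs [2, 2, 2] → best response A/B/C (payoff 2)
  P2 vs A: payoffs [1, 0, 0] → best response X (payoff 1)
  P2 vs B: payoffs [3, 1, 4] → best response Z (payoff 4)
  P2 vs C: payoffs [0, 4, 0] → best response Y (payoff 4)
Mutual best responses: (B,Z) → Nash equilibria.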